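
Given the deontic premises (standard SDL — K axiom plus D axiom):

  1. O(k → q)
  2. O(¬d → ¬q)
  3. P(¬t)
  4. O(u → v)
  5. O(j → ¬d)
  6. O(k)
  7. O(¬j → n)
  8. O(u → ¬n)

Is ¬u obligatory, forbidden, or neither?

Premise 6 states O(k) outright.
From O(k) and premise 1, O(k → q), we obtain O(q).
Premise 2, O(¬d → ¬q), contraposes to O(q → d); with O(q) we get O(d).
Premise 5, O(j → ¬d), contraposes to O(d → ¬j); with O(d) we get O(¬j).
Premise 7 is O(¬j → n); since O(¬j), deontic closure gives O(n).
Premise 8, O(u → ¬n), contraposes to O(n → ¬u); with O(n) we get O(¬u).
Premises 3, 4 do not contribute to this derivation.
Hence ¬u is obligatory.

Obligatory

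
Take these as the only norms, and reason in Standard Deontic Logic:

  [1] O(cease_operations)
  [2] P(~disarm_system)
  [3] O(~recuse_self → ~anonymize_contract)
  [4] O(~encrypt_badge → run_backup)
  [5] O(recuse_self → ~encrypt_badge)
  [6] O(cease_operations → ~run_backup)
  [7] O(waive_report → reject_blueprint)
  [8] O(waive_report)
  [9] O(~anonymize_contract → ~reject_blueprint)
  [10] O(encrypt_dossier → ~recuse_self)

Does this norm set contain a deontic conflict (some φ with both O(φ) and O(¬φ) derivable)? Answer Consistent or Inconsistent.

From premise 1 we have O(cease_operations).
From O(cease_operations) and premise 6, O(cease_operations → ~run_backup), we obtain O(~run_backup).
Premise 4, O(~encrypt_badge → run_backup), contraposes to O(~run_backup → encrypt_badge); with O(~run_backup) we get O(encrypt_badge).
Premise 5, O(recuse_self → ~encrypt_badge), contraposes to O(encrypt_badge → ~recuse_self); with O(encrypt_badge) we get O(~recuse_self).
From O(~recuse_self) and premise 3, O(~recuse_self → ~anonymize_contract), we obtain O(~anonymize_contract).
With premise 9, O(~anonymize_contract → ~reject_blueprint), the K-axiom yields O(~reject_blueprint).
Premise 7 is O(waive_report → reject_blueprint); contrapositively O(~reject_blueprint → ~waive_report). Since O(~reject_blueprint) holds, K gives O(~waive_report).
Yet premise 8 states O(waive_report).
We now have both O(~waive_report) and O(waive_report) — waive_report is simultaneously obligatory and forbidden, violating the D-axiom.

Inconsistent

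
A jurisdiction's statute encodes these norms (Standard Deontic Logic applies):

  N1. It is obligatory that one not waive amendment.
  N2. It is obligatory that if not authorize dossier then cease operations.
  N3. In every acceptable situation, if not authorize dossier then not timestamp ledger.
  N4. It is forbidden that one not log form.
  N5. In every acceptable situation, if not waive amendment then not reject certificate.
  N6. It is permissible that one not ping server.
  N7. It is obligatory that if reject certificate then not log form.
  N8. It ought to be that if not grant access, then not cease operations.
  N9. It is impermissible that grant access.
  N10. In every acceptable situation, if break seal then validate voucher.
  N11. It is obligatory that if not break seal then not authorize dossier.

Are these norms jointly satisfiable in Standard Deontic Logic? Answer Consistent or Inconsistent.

Consistent

Premise 7 is O(reject_certificate → ¬log_form), but O(reject_certificate) is not derivable from the premises, so it does not yield O(¬log_form).
So O(¬log_form) is not derivable, and the apparent clash with O(log_form) does not arise.
A world satisfying every obligation exists (e.g. authorize_dossier=true, break_seal=true, cease_operations=false, grant_access=false, log_form=true, ping_server=false, reject_certificate=false, timestamp_ledger=false, validate_voucher=true, waive_amendment=false); no atom is both obligatory and forbidden, so the set is consistent.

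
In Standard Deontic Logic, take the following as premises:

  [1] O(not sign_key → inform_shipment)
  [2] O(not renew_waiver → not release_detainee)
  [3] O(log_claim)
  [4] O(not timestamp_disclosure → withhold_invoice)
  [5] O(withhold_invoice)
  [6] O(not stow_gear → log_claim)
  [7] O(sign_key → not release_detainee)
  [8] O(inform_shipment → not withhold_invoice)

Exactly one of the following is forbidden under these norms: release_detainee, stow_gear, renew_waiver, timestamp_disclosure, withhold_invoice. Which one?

From premise 5 we have O(withhold_invoice).
Premise 8, O(inform_shipment → not withhold_invoice), contraposes to O(withhold_invoice → not inform_shipment); with O(withhold_invoice) we get O(not inform_shipment).
Premise 1 is O(not sign_key → inform_shipment); contrapositively O(not inform_shipment → sign_key). Since O(not inform_shipment) holds, K gives O(sign_key).
Applying K to premise 7 (O(sign_key → not release_detainee)) and O(sign_key) yields O(not release_detainee).
So O(not release_detainee) holds, i.e. release_detainee is forbidden. None of the other listed options is forbidden under the premises.

release_detainee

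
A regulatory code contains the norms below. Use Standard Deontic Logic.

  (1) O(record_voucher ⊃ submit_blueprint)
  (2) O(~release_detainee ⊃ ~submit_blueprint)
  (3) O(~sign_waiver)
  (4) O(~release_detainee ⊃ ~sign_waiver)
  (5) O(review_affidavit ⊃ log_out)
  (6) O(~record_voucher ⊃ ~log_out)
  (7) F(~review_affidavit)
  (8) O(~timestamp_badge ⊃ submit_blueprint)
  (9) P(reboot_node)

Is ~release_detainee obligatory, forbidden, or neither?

Premise 7 is F(~review_affidavit), i.e. O(review_affidavit).
From O(review_affidavit) and premise 5, O(review_affidavit ⊃ log_out), we obtain O(log_out).
The contrapositive of premise 6 (O(~record_voucher ⊃ ~log_out)) is O(log_out ⊃ record_voucher), and O(log_out) is already established, so O(record_voucher).
With premise 1, O(record_voucher ⊃ submit_blueprint), the K-axiom yields O(submit_blueprint).
Premise 2, O(~release_detainee ⊃ ~submit_blueprint), contraposes to O(submit_blueprint ⊃ release_detainee); with O(submit_blueprint) we get O(release_detainee).
Premises 3, 4, 8, 9 do not contribute to this derivation.
Thus O(release_detainee), which is F(~release_detainee): ~release_detainee is forbidden.

Forbidden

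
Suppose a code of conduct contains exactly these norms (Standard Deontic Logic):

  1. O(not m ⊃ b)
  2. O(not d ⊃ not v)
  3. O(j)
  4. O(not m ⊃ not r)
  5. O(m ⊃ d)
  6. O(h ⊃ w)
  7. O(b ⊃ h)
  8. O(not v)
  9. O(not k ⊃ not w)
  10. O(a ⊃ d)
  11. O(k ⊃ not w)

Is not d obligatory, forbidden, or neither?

Premises 11 and 9 cover both cases: O(k ⊃ not w) and O(not k ⊃ not w). Since k ∨ not k is a tautology, O(not w) follows.
The contrapositive of premise 6 (O(h ⊃ w)) is O(not w ⊃ not h), and O(not w) is already established, so O(not h).
Premise 7 is O(b ⊃ h); contrapositively O(not h ⊃ not b). Since O(not h) holds, K gives O(not b).
Premise 1, O(not m ⊃ b), contraposes to O(not b ⊃ m); with O(not b) we get O(m).
Premise 5 is O(m ⊃ d); since O(m), deontic closure gives O(d).
Premises 2, 3, 4, 8, 10 do not contribute to this derivation.
Thus O(d), which is F(not d): not d is forbidden.

Forbidden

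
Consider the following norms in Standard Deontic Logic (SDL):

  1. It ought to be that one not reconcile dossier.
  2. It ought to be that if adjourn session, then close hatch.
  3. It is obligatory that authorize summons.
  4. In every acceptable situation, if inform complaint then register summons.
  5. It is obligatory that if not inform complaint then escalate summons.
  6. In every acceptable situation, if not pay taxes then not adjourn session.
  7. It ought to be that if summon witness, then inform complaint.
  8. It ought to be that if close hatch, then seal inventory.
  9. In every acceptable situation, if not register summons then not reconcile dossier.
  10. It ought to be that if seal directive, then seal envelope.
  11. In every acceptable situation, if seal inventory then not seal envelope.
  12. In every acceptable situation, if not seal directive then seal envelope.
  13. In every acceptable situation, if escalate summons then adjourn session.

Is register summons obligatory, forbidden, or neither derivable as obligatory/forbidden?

Obligatory

By case analysis on seal_directive: premise 10 gives O(seal_directive → seal_envelope) and premise 12 gives O(¬seal_directive → seal_envelope), so O(seal_envelope) either way.
Premise 11 is O(seal_inventory → ¬seal_envelope); contrapositively O(seal_envelope → ¬seal_inventory). Since O(seal_envelope) holds, K gives O(¬seal_inventory).
The contrapositive of premise 8 (O(close_hatch → seal_inventory)) is O(¬seal_inventory → ¬close_hatch), and O(¬seal_inventory) is already established, so O(¬close_hatch).
Premise 2, O(adjourn_session → close_hatch), contraposes to O(¬close_hatch → ¬adjourn_session); with O(¬close_hatch) we get O(¬adjourn_session).
Premise 13 is O(escalate_summons → adjourn_session); contrapositively O(¬adjourn_session → ¬escalate_summons). Since O(¬adjourn_session) holds, K gives O(¬escalate_summons).
The contrapositive of premise 5 (O(¬inform_complaint → escalate_summons)) is O(¬escalate_summons → inform_complaint), and O(¬escalate_summons) is already established, so O(inform_complaint).
With premise 4, O(inform_complaint → register_summons), the K-axiom yields O(register_summons).
Premises 1, 3, 6, 7, 9 do not contribute to this derivation.
Hence register_summons is obligatory.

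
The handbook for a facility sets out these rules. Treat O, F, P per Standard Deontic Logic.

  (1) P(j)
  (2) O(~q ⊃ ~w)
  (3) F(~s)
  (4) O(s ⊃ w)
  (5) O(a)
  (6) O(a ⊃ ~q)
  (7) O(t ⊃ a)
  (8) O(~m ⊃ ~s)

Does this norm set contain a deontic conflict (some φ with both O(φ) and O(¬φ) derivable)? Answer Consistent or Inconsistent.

From premise 5 we have O(a).
Premise 6 is O(a ⊃ ~q); since O(a), deontic closure gives O(~q).
From O(~q) and premise 2, O(~q ⊃ ~w), we obtain O(~w).
The contrapositive of premise 4 (O(s ⊃ w)) is O(~w ⊃ ~s), and O(~w) is already established, so O(~s).
Yet premise 3 is F(~s), i.e. O(s).
We now have both O(~s) and O(s) — s is simultaneously obligatory and forbidden, violating the D-axiom.

Inconsistent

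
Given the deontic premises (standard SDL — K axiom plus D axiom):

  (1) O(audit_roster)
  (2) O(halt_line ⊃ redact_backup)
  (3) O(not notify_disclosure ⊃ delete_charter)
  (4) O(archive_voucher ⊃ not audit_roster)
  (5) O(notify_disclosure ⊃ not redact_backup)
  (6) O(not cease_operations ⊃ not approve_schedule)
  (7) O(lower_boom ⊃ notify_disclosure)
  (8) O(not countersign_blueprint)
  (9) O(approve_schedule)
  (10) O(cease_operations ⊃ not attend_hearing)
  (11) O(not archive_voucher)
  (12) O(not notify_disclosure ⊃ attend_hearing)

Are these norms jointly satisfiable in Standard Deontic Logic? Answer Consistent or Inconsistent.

Consistent

Premise 4 is O(archive_voucher ⊃ not audit_roster), but O(archive_voucher) is not derivable from the premises, so it does not yield O(not audit_roster).
So O(not audit_roster) is not derivable, and the apparent clash with O(audit_roster) does not arise.
A world satisfying every obligation exists (e.g. approve_schedule=true, archive_voucher=false, attend_hearing=false, audit_roster=true, cease_operations=true, countersign_blueprint=false, delete_charter=false, halt_line=false, lower_boom=false, notify_disclosure=true, redact_backup=false); no atom is both obligatory and forbidden, so the set is consistent.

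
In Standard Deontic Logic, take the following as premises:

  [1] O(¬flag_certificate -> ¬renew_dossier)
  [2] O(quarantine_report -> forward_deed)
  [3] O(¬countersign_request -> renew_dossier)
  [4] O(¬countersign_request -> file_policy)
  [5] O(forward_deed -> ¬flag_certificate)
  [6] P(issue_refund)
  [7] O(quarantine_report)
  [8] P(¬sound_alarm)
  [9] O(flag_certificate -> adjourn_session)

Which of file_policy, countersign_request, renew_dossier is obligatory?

From premise 7 we have O(quarantine_report).
Applying K to premise 2 (O(quarantine_report -> forward_deed)) and O(quarantine_report) yields O(forward_deed).
Applying K to premise 5 (O(forward_deed -> ¬flag_certificate)) and O(forward_deed) yields O(¬flag_certificate).
With premise 1, O(¬flag_certificate -> ¬renew_dossier), the K-axiom yields O(¬renew_dossier).
Premise 3, O(¬countersign_request -> renew_dossier), contraposes to O(¬renew_dossier -> countersign_request); with O(¬renew_dossier) we get O(countersign_request).
So O(countersign_request) holds — countersign_request is obligatory. None of the other listed options is made obligatory by any chain of premises.

countersign_request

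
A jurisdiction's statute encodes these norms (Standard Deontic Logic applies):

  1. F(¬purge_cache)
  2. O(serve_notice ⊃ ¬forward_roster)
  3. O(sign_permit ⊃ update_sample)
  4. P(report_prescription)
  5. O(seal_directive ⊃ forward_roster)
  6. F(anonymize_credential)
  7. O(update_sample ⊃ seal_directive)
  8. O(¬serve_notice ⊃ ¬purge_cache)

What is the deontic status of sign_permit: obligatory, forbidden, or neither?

Premise 1 is F(¬purge_cache), i.e. O(purge_cache).
Premise 8, O(¬serve_notice ⊃ ¬purge_cache), contraposes to O(purge_cache ⊃ serve_notice); with O(purge_cache) we get O(serve_notice).
From O(serve_notice) and premise 2, O(serve_notice ⊃ ¬forward_roster), we obtain O(¬forward_roster).
The contrapositive of premise 5 (O(seal_directive ⊃ forward_roster)) is O(¬forward_roster ⊃ ¬seal_directive), and O(¬forward_roster) is already established, so O(¬seal_directive).
The contrapositive of premise 7 (O(update_sample ⊃ seal_directive)) is O(¬seal_directive ⊃ ¬update_sample), and O(¬seal_directive) is already established, so O(¬update_sample).
The contrapositive of premise 3 (O(sign_permit ⊃ update_sample)) is O(¬update_sample ⊃ ¬sign_permit), and O(¬update_sample) is already established, so O(¬sign_permit).
Premises 4, 6 do not contribute to this derivation.
Thus O(¬sign_permit), which is F(sign_permit): sign_permit is forbidden.

Forbidden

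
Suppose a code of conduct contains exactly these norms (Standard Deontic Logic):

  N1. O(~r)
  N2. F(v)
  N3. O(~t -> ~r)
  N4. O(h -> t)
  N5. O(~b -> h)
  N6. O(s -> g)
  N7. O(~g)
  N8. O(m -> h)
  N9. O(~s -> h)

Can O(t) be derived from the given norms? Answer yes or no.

Yes

Premise 7 states O(~g) outright.
Premise 6, O(s -> g), contraposes to O(~g -> ~s); with O(~g) we get O(~s).
Premise 9 is O(~s -> h); since O(~s), deontic closure gives O(h).
Applying K to premise 4 (O(h -> t)) and O(h) yields O(t).
Premises 1, 2, 3, 5, 8 do not contribute to this derivation.
So O(t) follows.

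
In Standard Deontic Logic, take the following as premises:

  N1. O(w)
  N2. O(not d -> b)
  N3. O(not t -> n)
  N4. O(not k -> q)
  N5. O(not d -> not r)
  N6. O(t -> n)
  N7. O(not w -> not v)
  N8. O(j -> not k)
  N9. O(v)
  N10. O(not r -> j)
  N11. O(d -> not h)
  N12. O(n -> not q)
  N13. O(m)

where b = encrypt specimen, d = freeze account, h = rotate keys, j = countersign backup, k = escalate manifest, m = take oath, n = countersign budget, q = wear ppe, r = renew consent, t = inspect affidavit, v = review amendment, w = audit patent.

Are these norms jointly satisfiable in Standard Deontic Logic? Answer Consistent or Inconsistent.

Premise 7 is O(not w -> not v), but O(not w) is not derivable from the premises, so it does not yield O(not v).
So O(not v) is not derivable, and the apparent clash with O(v) does not arise.
A world satisfying every obligation exists (e.g. b=false, d=true, h=false, j=false, k=true, m=true, n=true, q=false, r=true, t=false, v=true, w=true); no atom is both obligatory and forbidden, so the set is consistent.

Consistent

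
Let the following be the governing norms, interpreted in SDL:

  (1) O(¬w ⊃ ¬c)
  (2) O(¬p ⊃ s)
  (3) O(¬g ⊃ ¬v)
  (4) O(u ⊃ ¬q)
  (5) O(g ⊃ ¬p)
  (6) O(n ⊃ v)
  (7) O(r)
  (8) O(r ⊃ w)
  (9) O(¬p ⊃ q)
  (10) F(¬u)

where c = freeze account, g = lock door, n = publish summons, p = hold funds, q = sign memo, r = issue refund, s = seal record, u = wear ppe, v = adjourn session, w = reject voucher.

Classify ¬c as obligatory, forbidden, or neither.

Neither

Premise 1 is O(¬w ⊃ ¬c), but O(¬w) is not derivable from the premises, so it does not yield O(¬c).
No premise or chain of K-axiom applications forces O(¬c), and none forces O(c). So ¬c is neither obligatory nor forbidden under these norms.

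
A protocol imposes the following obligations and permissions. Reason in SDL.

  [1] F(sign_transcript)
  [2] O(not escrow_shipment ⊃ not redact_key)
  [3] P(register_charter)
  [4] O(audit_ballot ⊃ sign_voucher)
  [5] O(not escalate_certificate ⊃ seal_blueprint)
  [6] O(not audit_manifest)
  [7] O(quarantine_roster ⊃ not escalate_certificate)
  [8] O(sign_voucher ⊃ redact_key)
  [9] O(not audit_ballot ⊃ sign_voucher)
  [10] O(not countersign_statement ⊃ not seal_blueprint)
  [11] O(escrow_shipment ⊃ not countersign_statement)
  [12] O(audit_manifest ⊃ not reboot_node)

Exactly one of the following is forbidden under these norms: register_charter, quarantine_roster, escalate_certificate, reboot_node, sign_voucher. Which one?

quarantine_roster

Premises 9 and 4 cover both cases: O(not audit_ballot ⊃ sign_voucher) and O(audit_ballot ⊃ sign_voucher). Since not audit_ballot ∨ audit_ballot is a tautology, O(sign_voucher) follows.
Applying K to premise 8 (O(sign_voucher ⊃ redact_key)) and O(sign_voucher) yields O(redact_key).
The contrapositive of premise 2 (O(not escrow_shipment ⊃ not redact_key)) is O(redact_key ⊃ escrow_shipment), and O(redact_key) is already established, so O(escrow_shipment).
Applying K to premise 11 (O(escrow_shipment ⊃ not countersign_statement)) and O(escrow_shipment) yields O(not countersign_statement).
With premise 10, O(not countersign_statement ⊃ not seal_blueprint), the K-axiom yields O(not seal_blueprint).
The contrapositive of premise 5 (O(not escalate_certificate ⊃ seal_blueprint)) is O(not seal_blueprint ⊃ escalate_certificate), and O(not seal_blueprint) is already established, so O(escalate_certificate).
Premise 7, O(quarantine_roster ⊃ not escalate_certificate), contraposes to O(escalate_certificate ⊃ not quarantine_roster); with O(escalate_certificate) we get O(not quarantine_roster).
So O(not quarantine_roster) holds, i.e. quarantine_roster is forbidden. None of the other listed options is forbidden under the premises.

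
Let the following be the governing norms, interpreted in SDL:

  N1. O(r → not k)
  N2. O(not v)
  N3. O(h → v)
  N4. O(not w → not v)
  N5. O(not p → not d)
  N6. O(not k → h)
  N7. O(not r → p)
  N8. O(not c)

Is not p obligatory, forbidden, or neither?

Forbidden

Premise 2 gives O(not v).
Premise 3, O(h → v), contraposes to O(not v → not h); with O(not v) we get O(not h).
The contrapositive of premise 6 (O(not k → h)) is O(not h → k), and O(not h) is already established, so O(k).
Premise 1, O(r → not k), contraposes to O(k → not r); with O(k) we get O(not r).
Premise 7 is O(not r → p); since O(not r), deontic closure gives O(p).
Premises 4, 5, 8 do not contribute to this derivation.
Thus O(p), which is F(not p): not p is forbidden.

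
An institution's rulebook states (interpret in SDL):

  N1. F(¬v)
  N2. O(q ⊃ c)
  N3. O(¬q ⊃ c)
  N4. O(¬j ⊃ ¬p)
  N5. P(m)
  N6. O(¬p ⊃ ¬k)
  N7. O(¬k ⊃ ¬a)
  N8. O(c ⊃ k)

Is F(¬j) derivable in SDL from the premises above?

By case analysis on q: premise 2 gives O(q ⊃ c) and premise 3 gives O(¬q ⊃ c), so O(c) either way.
Applying K to premise 8 (O(c ⊃ k)) and O(c) yields O(k).
Premise 6, O(¬p ⊃ ¬k), contraposes to O(k ⊃ p); with O(k) we get O(p).
The contrapositive of premise 4 (O(¬j ⊃ ¬p)) is O(p ⊃ j), and O(p) is already established, so O(j).
Premises 1, 5, 7 do not contribute to this derivation.
So O(j) holds, i.e. F(¬j). The claim follows.

Yes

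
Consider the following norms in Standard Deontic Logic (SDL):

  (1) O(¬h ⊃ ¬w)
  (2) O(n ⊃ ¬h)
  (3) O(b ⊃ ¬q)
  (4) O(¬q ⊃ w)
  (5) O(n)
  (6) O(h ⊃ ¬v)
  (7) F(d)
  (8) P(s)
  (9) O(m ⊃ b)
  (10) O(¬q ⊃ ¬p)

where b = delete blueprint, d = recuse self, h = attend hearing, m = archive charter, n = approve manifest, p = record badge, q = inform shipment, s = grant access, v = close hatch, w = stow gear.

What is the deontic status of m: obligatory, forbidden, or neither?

Premise 5 states O(n) outright.
With premise 2, O(n ⊃ ¬h), the K-axiom yields O(¬h).
Applying K to premise 1 (O(¬h ⊃ ¬w)) and O(¬h) yields O(¬w).
Premise 4 is O(¬q ⊃ w); contrapositively O(¬w ⊃ q). Since O(¬w) holds, K gives O(q).
Premise 3, O(b ⊃ ¬q), contraposes to O(q ⊃ ¬b); with O(q) we get O(¬b).
The contrapositive of premise 9 (O(m ⊃ b)) is O(¬b ⊃ ¬m), and O(¬b) is already established, so O(¬m).
Premises 6, 7, 8, 10 do not contribute to this derivation.
Thus O(¬m), which is F(m): m is forbidden.

Forbidden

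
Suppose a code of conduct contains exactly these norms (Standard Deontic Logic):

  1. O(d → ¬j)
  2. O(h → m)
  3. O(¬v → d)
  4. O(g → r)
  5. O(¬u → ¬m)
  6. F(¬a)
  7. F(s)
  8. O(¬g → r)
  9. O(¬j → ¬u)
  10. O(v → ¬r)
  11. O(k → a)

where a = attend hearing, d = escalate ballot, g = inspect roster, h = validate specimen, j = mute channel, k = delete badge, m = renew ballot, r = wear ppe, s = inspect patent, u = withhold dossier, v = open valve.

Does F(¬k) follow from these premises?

Premise 11 is O(k → a); even if O(a) held, inferring O(k) would be affirming the consequent — invalid.
No other premise forces O(k). An ideal world satisfying every premise can still have ¬k true, so F(¬k) is not derivable.

No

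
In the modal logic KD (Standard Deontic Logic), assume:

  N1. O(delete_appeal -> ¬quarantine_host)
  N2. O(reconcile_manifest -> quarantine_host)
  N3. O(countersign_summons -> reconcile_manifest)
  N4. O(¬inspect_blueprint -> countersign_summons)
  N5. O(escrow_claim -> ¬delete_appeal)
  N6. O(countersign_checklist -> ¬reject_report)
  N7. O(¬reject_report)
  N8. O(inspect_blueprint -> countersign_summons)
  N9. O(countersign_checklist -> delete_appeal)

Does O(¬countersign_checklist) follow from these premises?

Yes

Premises 4 and 8 cover both cases: O(¬inspect_blueprint -> countersign_summons) and O(inspect_blueprint -> countersign_summons). Since ¬inspect_blueprint ∨ inspect_blueprint is a tautology, O(countersign_summons) follows.
With premise 3, O(countersign_summons -> reconcile_manifest), the K-axiom yields O(reconcile_manifest).
From O(reconcile_manifest) and premise 2, O(reconcile_manifest -> quarantine_host), we obtain O(quarantine_host).
Premise 1, O(delete_appeal -> ¬quarantine_host), contraposes to O(quarantine_host -> ¬delete_appeal); with O(quarantine_host) we get O(¬delete_appeal).
The contrapositive of premise 9 (O(countersign_checklist -> delete_appeal)) is O(¬delete_appeal -> ¬countersign_checklist), and O(¬delete_appeal) is already established, so O(¬countersign_checklist).
Premises 5, 6, 7 do not contribute to this derivation.
So O(¬countersign_checklist) follows.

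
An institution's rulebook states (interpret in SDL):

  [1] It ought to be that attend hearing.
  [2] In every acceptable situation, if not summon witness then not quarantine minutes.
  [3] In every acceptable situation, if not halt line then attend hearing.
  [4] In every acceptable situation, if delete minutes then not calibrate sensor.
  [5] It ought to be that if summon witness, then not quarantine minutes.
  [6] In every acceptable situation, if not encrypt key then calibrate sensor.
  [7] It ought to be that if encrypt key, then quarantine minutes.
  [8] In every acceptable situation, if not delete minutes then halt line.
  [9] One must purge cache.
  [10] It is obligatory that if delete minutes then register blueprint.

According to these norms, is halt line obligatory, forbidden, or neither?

By case analysis on summon_witness: premise 5 gives O(summon_witness → ¬quarantine_minutes) and premise 2 gives O(¬summon_witness → ¬quarantine_minutes), so O(¬quarantine_minutes) either way.
Premise 7 is O(encrypt_key → quarantine_minutes); contrapositively O(¬quarantine_minutes → ¬encrypt_key). Since O(¬quarantine_minutes) holds, K gives O(¬encrypt_key).
Applying K to premise 6 (O(¬encrypt_key → calibrate_sensor)) and O(¬encrypt_key) yields O(calibrate_sensor).
Premise 4, O(delete_minutes → ¬calibrate_sensor), contraposes to O(calibrate_sensor → ¬delete_minutes); with O(calibrate_sensor) we get O(¬delete_minutes).
With premise 8, O(¬delete_minutes → halt_line), the K-axiom yields O(halt_line).
Premises 1, 3, 9, 10 do not contribute to this derivation.
Hence halt_line is obligatory.

Obligatory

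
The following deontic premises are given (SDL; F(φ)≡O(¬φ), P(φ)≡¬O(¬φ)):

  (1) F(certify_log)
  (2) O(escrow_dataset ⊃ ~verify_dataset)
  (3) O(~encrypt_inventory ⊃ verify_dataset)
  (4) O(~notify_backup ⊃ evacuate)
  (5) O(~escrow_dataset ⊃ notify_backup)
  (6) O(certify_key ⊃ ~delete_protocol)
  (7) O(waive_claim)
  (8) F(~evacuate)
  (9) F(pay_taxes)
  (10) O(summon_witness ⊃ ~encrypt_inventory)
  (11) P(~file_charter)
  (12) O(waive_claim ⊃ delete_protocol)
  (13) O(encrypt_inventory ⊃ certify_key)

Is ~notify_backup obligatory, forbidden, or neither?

Premise 7 gives O(waive_claim).
From O(waive_claim) and premise 12, O(waive_claim ⊃ delete_protocol), we obtain O(delete_protocol).
Premise 6, O(certify_key ⊃ ~delete_protocol), contraposes to O(delete_protocol ⊃ ~certify_key); with O(delete_protocol) we get O(~certify_key).
Premise 13, O(encrypt_inventory ⊃ certify_key), contraposes to O(~certify_key ⊃ ~encrypt_inventory); with O(~certify_key) we get O(~encrypt_inventory).
From O(~encrypt_inventory) and premise 3, O(~encrypt_inventory ⊃ verify_dataset), we obtain O(verify_dataset).
The contrapositive of premise 2 (O(escrow_dataset ⊃ ~verify_dataset)) is O(verify_dataset ⊃ ~escrow_dataset), and O(verify_dataset) is already established, so O(~escrow_dataset).
From O(~escrow_dataset) and premise 5, O(~escrow_dataset ⊃ notify_backup), we obtain O(notify_backup).
Premises 1, 4, 8, 9, 10, 11 do not contribute to this derivation.
Thus O(notify_backup), which is F(~notify_backup): ~notify_backup is forbidden.

Forbidden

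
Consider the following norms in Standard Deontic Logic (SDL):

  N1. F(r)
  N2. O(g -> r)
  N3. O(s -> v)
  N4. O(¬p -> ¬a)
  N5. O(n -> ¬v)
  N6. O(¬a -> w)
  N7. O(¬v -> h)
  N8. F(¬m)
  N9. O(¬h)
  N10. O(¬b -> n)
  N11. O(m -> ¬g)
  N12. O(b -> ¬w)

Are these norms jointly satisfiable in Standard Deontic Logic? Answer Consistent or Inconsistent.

Consistent

Premise 2 is O(g -> r), but O(g) is not derivable from the premises, so it does not yield O(r).
So O(r) is not derivable, and the apparent clash with O(¬r) does not arise.
A world satisfying every obligation exists (e.g. a=true, b=true, g=false, h=false, m=true, n=false, p=true, r=false, s=false, v=true, w=false); no atom is both obligatory and forbidden, so the set is consistent.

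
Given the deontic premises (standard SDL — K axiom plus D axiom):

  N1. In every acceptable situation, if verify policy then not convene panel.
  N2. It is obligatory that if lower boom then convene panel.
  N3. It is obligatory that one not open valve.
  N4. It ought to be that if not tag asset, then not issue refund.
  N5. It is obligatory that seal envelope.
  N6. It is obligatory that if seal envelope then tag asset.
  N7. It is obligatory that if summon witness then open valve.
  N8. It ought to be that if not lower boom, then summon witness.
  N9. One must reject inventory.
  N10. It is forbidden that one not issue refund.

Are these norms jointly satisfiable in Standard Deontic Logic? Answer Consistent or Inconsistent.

Consistent

Premise 4 is O(¬tag_asset → ¬issue_refund), but O(¬tag_asset) is not derivable from the premises, so it does not yield O(¬issue_refund).
So O(¬issue_refund) is not derivable, and the apparent clash with O(issue_refund) does not arise.
A world satisfying every obligation exists (e.g. convene_panel=true, issue_refund=true, lower_boom=true, open_valve=false, reject_inventory=true, seal_envelope=true, summon_witness=false, tag_asset=true, verify_policy=false); no atom is both obligatory and forbidden, so the set is consistent.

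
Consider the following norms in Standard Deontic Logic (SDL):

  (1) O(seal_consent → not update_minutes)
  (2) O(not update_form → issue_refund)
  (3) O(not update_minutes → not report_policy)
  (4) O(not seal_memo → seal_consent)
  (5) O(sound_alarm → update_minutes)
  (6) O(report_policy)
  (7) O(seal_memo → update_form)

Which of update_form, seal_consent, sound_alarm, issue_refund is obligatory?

update_form

From premise 6 we have O(report_policy).
Premise 3 is O(not update_minutes → not report_policy); contrapositively O(report_policy → update_minutes). Since O(report_policy) holds, K gives O(update_minutes).
Premise 1, O(seal_consent → not update_minutes), contraposes to O(update_minutes → not seal_consent); with O(update_minutes) we get O(not seal_consent).
The contrapositive of premise 4 (O(not seal_memo → seal_consent)) is O(not seal_consent → seal_memo), and O(not seal_consent) is already established, so O(seal_memo).
Applying K to premise 7 (O(seal_memo → update_form)) and O(seal_memo) yields O(update_form).
So O(update_form) holds — update_form is obligatory. None of the other listed options is made obligatory by any chain of premises.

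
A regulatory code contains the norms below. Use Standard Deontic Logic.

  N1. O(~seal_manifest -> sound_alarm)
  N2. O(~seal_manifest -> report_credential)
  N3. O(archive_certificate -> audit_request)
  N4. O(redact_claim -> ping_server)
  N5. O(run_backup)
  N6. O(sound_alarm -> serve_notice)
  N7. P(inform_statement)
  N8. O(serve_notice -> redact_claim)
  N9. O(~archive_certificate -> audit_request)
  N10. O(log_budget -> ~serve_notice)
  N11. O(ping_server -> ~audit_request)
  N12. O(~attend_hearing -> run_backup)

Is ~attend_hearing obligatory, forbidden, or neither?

Neither

Premise 12 is O(~attend_hearing -> run_backup); even if O(run_backup) held, inferring O(~attend_hearing) would be affirming the consequent — invalid.
No premise or chain of K-axiom applications forces O(~attend_hearing), and none forces O(attend_hearing). So ~attend_hearing is neither obligatory nor forbidden under these norms.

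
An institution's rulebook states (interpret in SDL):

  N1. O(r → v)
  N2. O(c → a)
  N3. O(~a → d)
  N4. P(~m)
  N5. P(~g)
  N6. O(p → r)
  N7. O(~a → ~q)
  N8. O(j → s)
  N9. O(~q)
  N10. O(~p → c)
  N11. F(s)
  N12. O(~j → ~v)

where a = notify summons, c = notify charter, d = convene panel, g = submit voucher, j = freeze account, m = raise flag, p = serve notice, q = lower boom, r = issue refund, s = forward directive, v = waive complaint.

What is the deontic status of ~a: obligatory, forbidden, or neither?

Forbidden

F(s) at premise 11 means O(~s).
Premise 8 is O(j → s); contrapositively O(~s → ~j). Since O(~s) holds, K gives O(~j).
Applying K to premise 12 (O(~j → ~v)) and O(~j) yields O(~v).
The contrapositive of premise 1 (O(r → v)) is O(~v → ~r), and O(~v) is already established, so O(~r).
Premise 6 is O(p → r); contrapositively O(~r → ~p). Since O(~r) holds, K gives O(~p).
From O(~p) and premise 10, O(~p → c), we obtain O(c).
Premise 2 is O(c → a); since O(c), deontic closure gives O(a).
Premises 3, 4, 5, 7, 9 do not contribute to this derivation.
Thus O(a), which is F(~a): ~a is forbidden.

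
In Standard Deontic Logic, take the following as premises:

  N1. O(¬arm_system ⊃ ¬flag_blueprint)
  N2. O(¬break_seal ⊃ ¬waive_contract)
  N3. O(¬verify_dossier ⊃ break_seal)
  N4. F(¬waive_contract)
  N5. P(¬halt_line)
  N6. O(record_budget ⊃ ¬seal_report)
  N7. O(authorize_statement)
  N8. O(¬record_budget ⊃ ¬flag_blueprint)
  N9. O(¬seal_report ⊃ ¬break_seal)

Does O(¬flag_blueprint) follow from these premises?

Yes

F(¬waive_contract) at premise 4 means O(waive_contract).
Premise 2, O(¬break_seal ⊃ ¬waive_contract), contraposes to O(waive_contract ⊃ break_seal); with O(waive_contract) we get O(break_seal).
Premise 9 is O(¬seal_report ⊃ ¬break_seal); contrapositively O(break_seal ⊃ seal_report). Since O(break_seal) holds, K gives O(seal_report).
The contrapositive of premise 6 (O(record_budget ⊃ ¬seal_report)) is O(seal_report ⊃ ¬record_budget), and O(seal_report) is already established, so O(¬record_budget).
Premise 8 is O(¬record_budget ⊃ ¬flag_blueprint); since O(¬record_budget), deontic closure gives O(¬flag_blueprint).
Premises 1, 3, 5, 7 do not contribute to this derivation.
So O(¬flag_blueprint) follows.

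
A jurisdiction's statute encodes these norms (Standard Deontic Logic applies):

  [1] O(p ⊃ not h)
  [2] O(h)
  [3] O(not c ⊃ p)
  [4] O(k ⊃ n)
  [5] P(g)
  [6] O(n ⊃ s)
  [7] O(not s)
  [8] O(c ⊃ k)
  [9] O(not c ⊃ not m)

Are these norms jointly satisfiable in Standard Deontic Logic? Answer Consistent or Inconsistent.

Premise 2 gives O(h).
Premise 1 is O(p ⊃ not h); contrapositively O(h ⊃ not p). Since O(h) holds, K gives O(not p).
Premise 3, O(not c ⊃ p), contraposes to O(not p ⊃ c); with O(not p) we get O(c).
With premise 8, O(c ⊃ k), the K-axiom yields O(k).
With premise 4, O(k ⊃ n), the K-axiom yields O(n).
From O(n) and premise 6, O(n ⊃ s), we obtain O(s).
Yet premise 7 states O(not s).
We now have both O(s) and O(not s) — s is simultaneously obligatory and forbidden, violating the D-axiom.

Inconsistent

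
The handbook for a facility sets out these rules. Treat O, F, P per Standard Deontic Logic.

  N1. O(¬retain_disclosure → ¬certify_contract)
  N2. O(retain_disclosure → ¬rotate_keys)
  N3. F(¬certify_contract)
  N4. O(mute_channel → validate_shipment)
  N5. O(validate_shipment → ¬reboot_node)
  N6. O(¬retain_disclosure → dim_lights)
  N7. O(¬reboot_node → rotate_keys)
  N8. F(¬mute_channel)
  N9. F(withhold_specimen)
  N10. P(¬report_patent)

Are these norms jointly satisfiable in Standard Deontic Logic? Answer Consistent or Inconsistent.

Premise 3, F(¬certify_contract), is equivalent to O(certify_contract).
Premise 1 is O(¬retain_disclosure → ¬certify_contract); contrapositively O(certify_contract → retain_disclosure). Since O(certify_contract) holds, K gives O(retain_disclosure).
Applying K to premise 2 (O(retain_disclosure → ¬rotate_keys)) and O(retain_disclosure) yields O(¬rotate_keys).
Premise 7, O(¬reboot_node → rotate_keys), contraposes to O(¬rotate_keys → reboot_node); with O(¬rotate_keys) we get O(reboot_node).
Premise 5 is O(validate_shipment → ¬reboot_node); contrapositively O(reboot_node → ¬validate_shipment). Since O(reboot_node) holds, K gives O(¬validate_shipment).
Premise 4 is O(mute_channel → validate_shipment); contrapositively O(¬validate_shipment → ¬mute_channel). Since O(¬validate_shipment) holds, K gives O(¬mute_channel).
However, F(¬mute_channel) at premise 8 amounts to O(mute_channel).
We now have both O(¬mute_channel) and O(mute_channel) — mute_channel is simultaneously obligatory and forbidden, violating the D-axiom.

Inconsistent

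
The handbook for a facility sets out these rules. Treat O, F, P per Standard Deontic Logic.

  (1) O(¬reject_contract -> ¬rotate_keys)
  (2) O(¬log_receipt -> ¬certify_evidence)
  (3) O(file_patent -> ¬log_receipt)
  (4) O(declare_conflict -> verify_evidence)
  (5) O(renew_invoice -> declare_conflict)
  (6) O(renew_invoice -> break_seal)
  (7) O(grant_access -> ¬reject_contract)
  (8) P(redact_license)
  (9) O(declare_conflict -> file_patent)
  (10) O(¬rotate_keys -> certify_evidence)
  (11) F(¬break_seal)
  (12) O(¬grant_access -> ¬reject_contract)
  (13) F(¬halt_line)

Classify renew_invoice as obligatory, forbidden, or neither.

Forbidden

Premises 7 and 12 are O(grant_access -> ¬reject_contract) and O(¬grant_access -> ¬reject_contract); every ideal world satisfies grant_access or ¬grant_access, so in either case ¬reject_contract holds — hence O(¬reject_contract).
With premise 1, O(¬reject_contract -> ¬rotate_keys), the K-axiom yields O(¬rotate_keys).
With premise 10, O(¬rotate_keys -> certify_evidence), the K-axiom yields O(certify_evidence).
The contrapositive of premise 2 (O(¬log_receipt -> ¬certify_evidence)) is O(certify_evidence -> log_receipt), and O(certify_evidence) is already established, so O(log_receipt).
Premise 3, O(file_patent -> ¬log_receipt), contraposes to O(log_receipt -> ¬file_patent); with O(log_receipt) we get O(¬file_patent).
Premise 9 is O(declare_conflict -> file_patent); contrapositively O(¬file_patent -> ¬declare_conflict). Since O(¬file_patent) holds, K gives O(¬declare_conflict).
Premise 5 is O(renew_invoice -> declare_conflict); contrapositively O(¬declare_conflict -> ¬renew_invoice). Since O(¬declare_conflict) holds, K gives O(¬renew_invoice).
Premises 4, 6, 8, 11, 13 do not contribute to this derivation.
Thus O(¬renew_invoice), which is F(renew_invoice): renew_invoice is forbidden.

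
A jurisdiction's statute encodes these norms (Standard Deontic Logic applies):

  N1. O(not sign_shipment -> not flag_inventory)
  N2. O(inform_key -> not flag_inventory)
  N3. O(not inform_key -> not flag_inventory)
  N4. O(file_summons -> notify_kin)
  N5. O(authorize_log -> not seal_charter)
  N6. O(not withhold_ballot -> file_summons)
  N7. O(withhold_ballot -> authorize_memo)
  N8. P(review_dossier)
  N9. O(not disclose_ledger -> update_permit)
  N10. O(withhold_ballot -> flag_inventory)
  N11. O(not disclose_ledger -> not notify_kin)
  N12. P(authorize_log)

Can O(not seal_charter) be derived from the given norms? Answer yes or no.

Premise 5 is O(authorize_log -> not seal_charter), but O(authorize_log) is not derivable from the premises (the permission P(authorize_log) asserts only not O(not authorize_log), not O(authorize_log)), so it does not yield O(not seal_charter).
No other premise forces O(not seal_charter). An ideal world satisfying every premise can still have not seal_charter false, so O(not seal_charter) is not derivable.

No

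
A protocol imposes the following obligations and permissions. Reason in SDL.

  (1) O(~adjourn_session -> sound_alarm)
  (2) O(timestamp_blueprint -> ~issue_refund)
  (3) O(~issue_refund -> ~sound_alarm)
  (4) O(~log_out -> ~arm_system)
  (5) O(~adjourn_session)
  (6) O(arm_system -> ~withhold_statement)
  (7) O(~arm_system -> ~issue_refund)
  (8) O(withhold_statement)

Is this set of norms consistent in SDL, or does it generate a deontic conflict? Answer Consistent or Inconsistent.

Inconsistent

Premise 8 gives O(withhold_statement).
The contrapositive of premise 6 (O(arm_system -> ~withhold_statement)) is O(withhold_statement -> ~arm_system), and O(withhold_statement) is already established, so O(~arm_system).
Premise 7 is O(~arm_system -> ~issue_refund); since O(~arm_system), deontic closure gives O(~issue_refund).
From O(~issue_refund) and premise 3, O(~issue_refund -> ~sound_alarm), we obtain O(~sound_alarm).
Premise 1, O(~adjourn_session -> sound_alarm), contraposes to O(~sound_alarm -> adjourn_session); with O(~sound_alarm) we get O(adjourn_session).
Yet premise 5 states O(~adjourn_session).
We now have both O(adjourn_session) and O(~adjourn_session) — adjourn_session is simultaneously obligatory and forbidden, violating the D-axiom.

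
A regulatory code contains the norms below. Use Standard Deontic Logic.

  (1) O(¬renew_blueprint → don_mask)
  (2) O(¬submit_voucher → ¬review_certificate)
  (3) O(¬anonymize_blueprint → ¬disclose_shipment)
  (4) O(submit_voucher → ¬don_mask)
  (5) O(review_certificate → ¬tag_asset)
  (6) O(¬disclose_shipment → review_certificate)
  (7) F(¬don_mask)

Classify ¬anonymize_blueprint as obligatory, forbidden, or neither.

Premise 7, F(¬don_mask), is equivalent to O(don_mask).
Premise 4 is O(submit_voucher → ¬don_mask); contrapositively O(don_mask → ¬submit_voucher). Since O(don_mask) holds, K gives O(¬submit_voucher).
With premise 2, O(¬submit_voucher → ¬review_certificate), the K-axiom yields O(¬review_certificate).
Premise 6, O(¬disclose_shipment → review_certificate), contraposes to O(¬review_certificate → disclose_shipment); with O(¬review_certificate) we get O(disclose_shipment).
Premise 3 is O(¬anonymize_blueprint → ¬disclose_shipment); contrapositively O(disclose_shipment → anonymize_blueprint). Since O(disclose_shipment) holds, K gives O(anonymize_blueprint).
Premises 1, 5 do not contribute to this derivation.
Thus O(anonymize_blueprint), which is F(¬anonymize_blueprint): ¬anonymize_blueprint is forbidden.

Forbidden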